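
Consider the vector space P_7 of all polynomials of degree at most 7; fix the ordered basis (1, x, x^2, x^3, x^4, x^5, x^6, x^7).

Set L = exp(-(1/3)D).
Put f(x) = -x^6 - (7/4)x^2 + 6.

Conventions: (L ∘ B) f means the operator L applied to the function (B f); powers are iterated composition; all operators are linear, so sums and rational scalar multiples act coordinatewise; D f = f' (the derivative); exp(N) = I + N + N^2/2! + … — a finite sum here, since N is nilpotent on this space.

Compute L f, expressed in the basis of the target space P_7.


order-1 term: 2x^5 + (7/6)x
order-2 term: -(5/3)x^4 - 7/36
order-3 term: (20/27)x^3
order-4 term: -(5/27)x^2
order-5 term: (2/81)x
order-6 term: -1/729
the series for exp(-(1/3)D) f terminates at order 6
exp(-(1/3)D) f = -x^6 + 2x^5 - (5/3)x^4 + (20/27)x^3 - (209/108)x^2 + (193/162)x + 16925/2916

g(x) = -x^6 + 2x^5 - (5/3)x^4 + (20/27)x^3 - (209/108)x^2 + (193/162)x + 16925/2916


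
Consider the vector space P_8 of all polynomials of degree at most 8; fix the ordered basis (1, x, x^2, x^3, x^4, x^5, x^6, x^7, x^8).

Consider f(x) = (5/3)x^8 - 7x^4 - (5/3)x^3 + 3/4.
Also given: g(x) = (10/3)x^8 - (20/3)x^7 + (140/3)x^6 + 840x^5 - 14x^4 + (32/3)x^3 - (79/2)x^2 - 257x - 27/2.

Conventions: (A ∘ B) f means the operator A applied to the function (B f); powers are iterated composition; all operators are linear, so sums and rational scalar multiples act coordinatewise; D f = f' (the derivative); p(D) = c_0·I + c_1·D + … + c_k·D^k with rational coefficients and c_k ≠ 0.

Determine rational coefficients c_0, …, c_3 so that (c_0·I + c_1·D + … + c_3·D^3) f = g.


D^0 f = (5/3)x^8 - 7x^4 - (5/3)x^3 + 3/4
D^1 f = (40/3)x^7 - 28x^3 - 5x^2
D^2 f = (280/3)x^6 - 84x^2 - 10x
D^3 f = 560x^5 - 168x - 10
matching coefficients of g against c_0 f + c_1 Df + … from the top degree down determines the c_i
solution: c_0 = 2, c_1 = -1/2, c_2 = 1/2, c_3 = 3/2

c_0 = 2, c_1 = -1/2, c_2 = 1/2, c_3 = 3/2


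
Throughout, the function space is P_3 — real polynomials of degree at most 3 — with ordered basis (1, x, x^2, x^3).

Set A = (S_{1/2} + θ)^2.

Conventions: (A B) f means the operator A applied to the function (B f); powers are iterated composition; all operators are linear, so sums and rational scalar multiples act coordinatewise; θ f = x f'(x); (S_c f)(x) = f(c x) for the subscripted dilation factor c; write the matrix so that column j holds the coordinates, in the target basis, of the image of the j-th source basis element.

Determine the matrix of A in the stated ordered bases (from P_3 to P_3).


the matrix is [[1, 0, 0, 0]; [0, 9/4, 0, 0]; [0, 0, 81/16, 0]; [0, 0, 0, 625/64]] (rows listed top to bottom)

image of 1: 1
image of x: (9/4)x
image of x^2: (81/16)x^2
image of x^3: (625/64)x^3
each image's coordinates form column j of the matrix


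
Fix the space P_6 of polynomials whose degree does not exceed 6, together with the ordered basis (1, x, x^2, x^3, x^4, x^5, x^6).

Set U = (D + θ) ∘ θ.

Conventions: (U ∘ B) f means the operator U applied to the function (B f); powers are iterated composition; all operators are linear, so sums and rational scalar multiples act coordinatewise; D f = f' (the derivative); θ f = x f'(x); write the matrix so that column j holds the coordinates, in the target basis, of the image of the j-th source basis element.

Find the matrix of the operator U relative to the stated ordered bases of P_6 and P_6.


the matrix is [[0, 1, 0, 0, 0, 0, 0]; [0, 1, 4, 0, 0, 0, 0]; [0, 0, 4, 9, 0, 0, 0]; [0, 0, 0, 9, 16, 0, 0]; [0, 0, 0, 0, 16, 25, 0]; [0, 0, 0, 0, 0, 25, 36]; [0, 0, 0, 0, 0, 0, 36]] (rows listed top to bottom)

image of 1: 0
image of x: x + 1
image of x^2: 4x^2 + 4x
image of x^3: 9x^3 + 9x^2
image of x^4: 16x^4 + 16x^3
image of x^5: 25x^5 + 25x^4
image of x^6: 36x^6 + 36x^5
each image's coordinates form column j of the matrix


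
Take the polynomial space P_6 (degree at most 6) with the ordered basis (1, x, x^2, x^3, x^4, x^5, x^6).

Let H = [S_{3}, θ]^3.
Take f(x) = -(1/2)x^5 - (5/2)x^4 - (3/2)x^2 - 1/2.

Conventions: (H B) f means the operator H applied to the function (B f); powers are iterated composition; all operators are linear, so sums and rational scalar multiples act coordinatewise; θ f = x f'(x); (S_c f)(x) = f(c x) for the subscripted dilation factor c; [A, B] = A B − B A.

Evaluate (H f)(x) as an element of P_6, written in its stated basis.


g(x) = 0

θ f = -(5/2)x^5 - 10x^4 - 3x^2
S_{3} θ f = -(1215/2)x^5 - 810x^4 - 27x^2
S_{3} f = -(243/2)x^5 - (405/2)x^4 - (27/2)x^2 - 1/2
θ S_{3} f = -(1215/2)x^5 - 810x^4 - 27x^2
[S_{3}, θ] f = 0
θ [S_{3}, θ] f = 0
S_{3} θ [S_{3}, θ] f = 0
S_{3} [S_{3}, θ] f = 0
θ S_{3} [S_{3}, θ] f = 0
[S_{3}, θ] [S_{3}, θ] f = 0
θ [S_{3}, θ] [S_{3}, θ] f = 0
S_{3} θ [S_{3}, θ] [S_{3}, θ] f = 0
S_{3} [S_{3}, θ] [S_{3}, θ] f = 0
θ S_{3} [S_{3}, θ] [S_{3}, θ] f = 0
[S_{3}, θ] [S_{3}, θ] [S_{3}, θ] f = 0


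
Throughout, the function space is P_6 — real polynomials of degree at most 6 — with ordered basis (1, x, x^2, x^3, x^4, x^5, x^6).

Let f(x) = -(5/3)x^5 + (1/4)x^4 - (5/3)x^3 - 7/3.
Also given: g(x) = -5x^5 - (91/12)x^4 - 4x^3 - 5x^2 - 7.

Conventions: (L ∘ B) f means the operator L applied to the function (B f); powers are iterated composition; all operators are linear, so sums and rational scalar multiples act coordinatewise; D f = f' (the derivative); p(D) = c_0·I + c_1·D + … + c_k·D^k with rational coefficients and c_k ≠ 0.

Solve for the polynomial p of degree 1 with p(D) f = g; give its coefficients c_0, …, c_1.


D^0 f = -(5/3)x^5 + (1/4)x^4 - (5/3)x^3 - 7/3
D^1 f = -(25/3)x^4 + x^3 - 5x^2
matching coefficients of g against c_0 f + c_1 Df + … from the top degree down determines the c_i
solution: c_0 = 3, c_1 = 1

c_0 = 3, c_1 = 1


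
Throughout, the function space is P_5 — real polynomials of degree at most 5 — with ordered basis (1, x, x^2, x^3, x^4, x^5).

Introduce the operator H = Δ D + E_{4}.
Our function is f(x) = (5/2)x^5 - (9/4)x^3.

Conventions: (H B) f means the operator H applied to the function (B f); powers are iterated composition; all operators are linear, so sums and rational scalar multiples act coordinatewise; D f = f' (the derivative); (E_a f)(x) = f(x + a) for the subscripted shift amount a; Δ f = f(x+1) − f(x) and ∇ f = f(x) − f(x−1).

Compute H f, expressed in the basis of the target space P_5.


the image equals g(x) = (5/2)x^5 + 50x^4 + (1791/4)x^3 + 1648x^2 + (6257/2)x + 9687/4

D f = (25/2)x^4 - (27/4)x^2
Δ D f = 50x^3 + 75x^2 + (73/2)x + 23/4
E_{4} f = (5/2)x^5 + 50x^4 + (1591/4)x^3 + 1573x^2 + 3092x + 2416
(Δ D + E_{4}) f = (5/2)x^5 + 50x^4 + (1791/4)x^3 + 1648x^2 + (6257/2)x + 9687/4


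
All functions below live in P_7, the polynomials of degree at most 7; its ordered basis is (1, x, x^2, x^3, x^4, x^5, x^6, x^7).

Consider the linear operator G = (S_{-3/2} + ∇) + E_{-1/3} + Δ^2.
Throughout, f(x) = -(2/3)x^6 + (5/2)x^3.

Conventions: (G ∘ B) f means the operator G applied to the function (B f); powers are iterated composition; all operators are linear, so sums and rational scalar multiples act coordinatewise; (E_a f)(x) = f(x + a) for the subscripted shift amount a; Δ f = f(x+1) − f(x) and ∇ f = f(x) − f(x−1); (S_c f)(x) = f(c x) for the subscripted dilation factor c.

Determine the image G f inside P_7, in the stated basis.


S_{-3/2} f = -(243/32)x^6 - (135/16)x^3
∇ f = -4x^5 + 10x^4 - (40/3)x^3 + (35/2)x^2 - (23/2)x + 19/6
(S_{-3/2} + ∇) f = -(243/32)x^6 - 4x^5 + 10x^4 - (1045/48)x^3 + (35/2)x^2 - (23/2)x + 19/6
E_{-1/3} f = -(2/3)x^6 + (4/3)x^5 - (10/9)x^4 + (485/162)x^3 - (425/162)x^2 + (413/486)x - 409/4374
Δ f = -4x^5 - 10x^4 - (40/3)x^3 - (5/2)x^2 + (7/2)x + 11/6
Δ Δ f = -20x^4 - 80x^3 - 140x^2 - 105x - 79/3
((S_{-3/2} + ∇) + E_{-1/3} + Δ^2) f = -(793/96)x^6 - (8/3)x^5 - (100/9)x^4 - (128015/1296)x^3 - (10135/81)x^2 - (28103/243)x - 50870/2187

the image equals g(x) = -(793/96)x^6 - (8/3)x^5 - (100/9)x^4 - (128015/1296)x^3 - (10135/81)x^2 - (28103/243)x - 50870/2187


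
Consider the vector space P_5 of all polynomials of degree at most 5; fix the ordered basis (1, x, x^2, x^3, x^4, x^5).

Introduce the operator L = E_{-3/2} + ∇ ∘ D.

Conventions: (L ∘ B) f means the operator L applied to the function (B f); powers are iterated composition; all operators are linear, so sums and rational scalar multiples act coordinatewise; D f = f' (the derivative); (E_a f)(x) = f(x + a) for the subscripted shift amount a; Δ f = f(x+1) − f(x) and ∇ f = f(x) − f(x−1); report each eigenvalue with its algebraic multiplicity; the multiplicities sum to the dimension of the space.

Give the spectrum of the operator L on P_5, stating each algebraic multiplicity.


λ = 1 (multiplicity 6)

image of 1: 1
image of x: x - 3/2
image of x^2: x^2 - 3x + 17/4
image of x^3: x^3 - (9/2)x^2 + (51/4)x - 51/8
image of x^4: x^4 - 6x^3 + (51/2)x^2 - (51/2)x + 145/16
image of x^5: x^5 - (15/2)x^4 + (85/2)x^3 - (255/4)x^2 + (725/16)x - 403/32
the matrix is upper triangular; its diagonal is (1, 1, 1, 1, 1, 1)
for a triangular matrix the eigenvalues are the diagonal entries, with algebraic multiplicity their repetition count


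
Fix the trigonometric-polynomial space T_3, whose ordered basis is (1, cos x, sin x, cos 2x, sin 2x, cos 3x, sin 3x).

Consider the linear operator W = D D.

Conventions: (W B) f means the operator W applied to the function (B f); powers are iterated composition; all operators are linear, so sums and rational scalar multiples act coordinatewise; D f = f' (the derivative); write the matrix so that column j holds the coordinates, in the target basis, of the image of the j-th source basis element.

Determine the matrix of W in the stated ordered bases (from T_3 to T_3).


image of 1: 0
image of cos x: -cos x
image of sin x: -sin x
image of cos 2x: -4cos 2x
image of sin 2x: -4sin 2x
image of cos 3x: -9cos 3x
image of sin 3x: -9sin 3x
each image's coordinates form column j of the matrix

the matrix is [[0, 0, 0, 0, 0, 0, 0]; [0, -1, 0, 0, 0, 0, 0]; [0, 0, -1, 0, 0, 0, 0]; [0, 0, 0, -4, 0, 0, 0]; [0, 0, 0, 0, -4, 0, 0]; [0, 0, 0, 0, 0, -9, 0]; [0, 0, 0, 0, 0, 0, -9]] (rows listed top to bottom)


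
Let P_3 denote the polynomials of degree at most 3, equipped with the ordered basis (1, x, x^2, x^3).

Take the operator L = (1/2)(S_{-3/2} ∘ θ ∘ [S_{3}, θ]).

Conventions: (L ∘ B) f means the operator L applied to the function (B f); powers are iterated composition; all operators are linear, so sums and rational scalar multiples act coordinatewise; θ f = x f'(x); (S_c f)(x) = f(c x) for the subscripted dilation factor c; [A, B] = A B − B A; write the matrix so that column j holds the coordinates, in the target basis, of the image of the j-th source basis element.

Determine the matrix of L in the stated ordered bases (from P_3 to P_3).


image of 1: 0
image of x: 0
image of x^2: 0
image of x^3: 0
each image's coordinates form column j of the matrix

the matrix is [[0, 0, 0, 0]; [0, 0, 0, 0]; [0, 0, 0, 0]; [0, 0, 0, 0]] (rows listed top to bottom)


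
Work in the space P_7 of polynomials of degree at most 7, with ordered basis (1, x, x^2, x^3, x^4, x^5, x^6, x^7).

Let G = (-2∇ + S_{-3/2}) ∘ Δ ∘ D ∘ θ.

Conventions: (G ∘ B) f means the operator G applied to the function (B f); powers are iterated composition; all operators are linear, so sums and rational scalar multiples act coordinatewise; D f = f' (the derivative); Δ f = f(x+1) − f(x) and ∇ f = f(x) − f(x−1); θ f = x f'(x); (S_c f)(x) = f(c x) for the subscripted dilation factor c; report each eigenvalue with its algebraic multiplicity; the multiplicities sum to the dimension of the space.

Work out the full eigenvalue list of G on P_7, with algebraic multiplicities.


λ = 0 (multiplicity 8)

image of 1: 0
image of x: 0
image of x^2: 4
image of x^3: -27x - 27
image of x^4: 108x^2 - 264x + 16
image of x^5: -(675/2)x^3 - (525/2)x^2 - 150x - 75
image of x^6: (3645/4)x^4 - 2655x^3 + 810x^2 - 990x + 36
image of x^7: -(35721/16)x^5 + (12495/16)x^4 - (6615/2)x^3 - (5145/4)x^2 - 441x - 147
the matrix is upper triangular; its diagonal is (0, 0, 0, 0, 0, 0, 0, 0)
for a triangular matrix the eigenvalues are the diagonal entries, with algebraic multiplicity their repetition count


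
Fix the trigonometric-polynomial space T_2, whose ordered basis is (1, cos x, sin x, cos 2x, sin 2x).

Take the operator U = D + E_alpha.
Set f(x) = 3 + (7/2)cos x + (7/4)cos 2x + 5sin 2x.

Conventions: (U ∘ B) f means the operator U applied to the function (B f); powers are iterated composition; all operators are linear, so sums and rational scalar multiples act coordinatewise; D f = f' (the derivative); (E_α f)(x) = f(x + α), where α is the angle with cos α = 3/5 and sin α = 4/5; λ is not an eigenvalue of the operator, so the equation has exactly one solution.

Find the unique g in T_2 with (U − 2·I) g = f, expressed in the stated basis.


write g with unknown coordinates in the stated basis and equate coefficients in (U − 2·I) g = f
solving from the highest basis element down gives g = -3 - (49/52)cos x + (63/52)sin x - (1879/1396)cos 2x - (311/698)sin 2x
check: U g = -3 + (21/13)cos x + (63/26)sin x - (1315/1396)cos 2x + (1434/349)sin 2x
so U g − 2·g = 3 + (7/2)cos x + (7/4)cos 2x + 5sin 2x = f ✓

g(x) = -3 - (49/52)cos x + (63/52)sin x - (1879/1396)cos 2x - (311/698)sin 2x


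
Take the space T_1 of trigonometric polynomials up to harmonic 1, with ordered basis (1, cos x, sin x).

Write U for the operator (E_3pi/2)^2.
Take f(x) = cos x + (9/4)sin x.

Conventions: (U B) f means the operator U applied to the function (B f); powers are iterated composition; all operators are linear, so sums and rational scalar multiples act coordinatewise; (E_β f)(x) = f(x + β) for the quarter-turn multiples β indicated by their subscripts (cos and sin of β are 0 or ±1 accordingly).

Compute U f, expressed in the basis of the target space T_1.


E_3pi/2 f = -(9/4)cos x + sin x
E_3pi/2 E_3pi/2 f = -cos x - (9/4)sin x

the image equals g(x) = -cos x - (9/4)sin x


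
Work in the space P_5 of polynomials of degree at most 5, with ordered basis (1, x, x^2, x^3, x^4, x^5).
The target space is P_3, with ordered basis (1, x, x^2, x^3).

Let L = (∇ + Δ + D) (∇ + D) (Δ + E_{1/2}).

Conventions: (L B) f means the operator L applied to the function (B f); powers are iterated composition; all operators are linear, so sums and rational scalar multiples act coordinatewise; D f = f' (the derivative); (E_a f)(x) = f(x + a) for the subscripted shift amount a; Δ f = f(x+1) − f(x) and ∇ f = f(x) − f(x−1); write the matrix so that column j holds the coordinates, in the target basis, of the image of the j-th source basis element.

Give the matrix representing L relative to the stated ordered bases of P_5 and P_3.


the matrix is [[0, 0, 12, 45, 64, 395/2]; [0, 0, 0, 36, 180, 320]; [0, 0, 0, 0, 72, 450]; [0, 0, 0, 0, 0, 120]] (rows listed top to bottom)

image of 1: 0
image of x: 0
image of x^2: 12
image of x^3: 36x + 45
image of x^4: 72x^2 + 180x + 64
image of x^5: 120x^3 + 450x^2 + 320x + 395/2
each image's coordinates form column j of the matrix


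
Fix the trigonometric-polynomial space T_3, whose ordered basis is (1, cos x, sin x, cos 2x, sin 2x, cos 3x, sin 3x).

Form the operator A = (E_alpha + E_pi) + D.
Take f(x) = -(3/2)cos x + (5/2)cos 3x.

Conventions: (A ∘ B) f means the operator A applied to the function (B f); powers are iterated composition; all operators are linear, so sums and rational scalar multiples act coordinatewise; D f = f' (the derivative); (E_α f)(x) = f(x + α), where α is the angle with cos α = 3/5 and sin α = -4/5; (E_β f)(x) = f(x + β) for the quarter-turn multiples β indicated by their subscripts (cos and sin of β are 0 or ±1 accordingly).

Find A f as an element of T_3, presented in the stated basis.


the result is g(x) = (3/5)cos x + (3/10)sin x - (121/25)cos 3x - (331/50)sin 3x

E_alpha f = -(9/10)cos x - (6/5)sin x - (117/50)cos 3x + (22/25)sin 3x
E_pi f = (3/2)cos x - (5/2)cos 3x
(E_alpha + E_pi) f = (3/5)cos x - (6/5)sin x - (121/25)cos 3x + (22/25)sin 3x
D f = (3/2)sin x - (15/2)sin 3x
((E_alpha + E_pi) + D) f = (3/5)cos x + (3/10)sin x - (121/25)cos 3x - (331/50)sin 3x


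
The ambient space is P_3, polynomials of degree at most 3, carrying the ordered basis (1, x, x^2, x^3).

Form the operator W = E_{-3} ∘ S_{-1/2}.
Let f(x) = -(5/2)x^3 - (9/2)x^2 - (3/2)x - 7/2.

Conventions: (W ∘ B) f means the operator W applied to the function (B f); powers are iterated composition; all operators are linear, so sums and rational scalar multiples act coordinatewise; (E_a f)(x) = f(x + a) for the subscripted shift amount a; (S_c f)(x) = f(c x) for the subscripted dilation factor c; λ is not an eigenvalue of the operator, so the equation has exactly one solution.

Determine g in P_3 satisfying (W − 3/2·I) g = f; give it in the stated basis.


the result is g(x) = (20/13)x^3 + (324/65)x^2 - (363/65)x + 1499/65

write g with unknown coordinates in the stated basis and equate coefficients in (W − 3/2·I) g = f
solving from the highest basis element down gives g = (20/13)x^3 + (324/65)x^2 - (363/65)x + 1499/65
check: W g = -(5/26)x^3 + (387/130)x^2 - (642/65)x + 2021/65
so W g − 3/2·g = -(5/2)x^3 - (9/2)x^2 - (3/2)x - 7/2 = f ✓


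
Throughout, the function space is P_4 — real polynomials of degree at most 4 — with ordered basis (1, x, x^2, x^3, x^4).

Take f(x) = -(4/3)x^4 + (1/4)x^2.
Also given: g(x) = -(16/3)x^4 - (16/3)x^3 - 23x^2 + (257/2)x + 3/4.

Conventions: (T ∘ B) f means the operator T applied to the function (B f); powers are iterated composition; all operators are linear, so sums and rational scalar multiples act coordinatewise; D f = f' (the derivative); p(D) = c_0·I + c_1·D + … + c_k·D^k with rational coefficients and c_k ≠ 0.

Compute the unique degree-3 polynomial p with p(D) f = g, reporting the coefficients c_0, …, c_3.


c_0 = 4, c_1 = 1, c_2 = 3/2, c_3 = -4

D^0 f = -(4/3)x^4 + (1/4)x^2
D^1 f = -(16/3)x^3 + (1/2)x
D^2 f = -16x^2 + 1/2
D^3 f = -32x
matching coefficients of g against c_0 f + c_1 Df + … from the top degree down determines the c_i
solution: c_0 = 4, c_1 = 1, c_2 = 3/2, c_3 = -4


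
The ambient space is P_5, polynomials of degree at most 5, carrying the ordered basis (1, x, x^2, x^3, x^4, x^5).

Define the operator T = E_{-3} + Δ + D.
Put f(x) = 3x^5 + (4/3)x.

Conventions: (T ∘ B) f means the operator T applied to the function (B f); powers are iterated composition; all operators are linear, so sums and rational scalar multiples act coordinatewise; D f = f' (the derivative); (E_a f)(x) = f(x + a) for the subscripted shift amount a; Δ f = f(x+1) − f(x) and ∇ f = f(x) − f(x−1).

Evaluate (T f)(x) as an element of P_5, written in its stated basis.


E_{-3} f = 3x^5 - 45x^4 + 270x^3 - 810x^2 + (3649/3)x - 733
Δ f = 15x^4 + 30x^3 + 30x^2 + 15x + 13/3
D f = 15x^4 + 4/3
(E_{-3} + Δ + D) f = 3x^5 - 15x^4 + 300x^3 - 780x^2 + (3694/3)x - 2182/3

g(x) = 3x^5 - 15x^4 + 300x^3 - 780x^2 + (3694/3)x - 2182/3


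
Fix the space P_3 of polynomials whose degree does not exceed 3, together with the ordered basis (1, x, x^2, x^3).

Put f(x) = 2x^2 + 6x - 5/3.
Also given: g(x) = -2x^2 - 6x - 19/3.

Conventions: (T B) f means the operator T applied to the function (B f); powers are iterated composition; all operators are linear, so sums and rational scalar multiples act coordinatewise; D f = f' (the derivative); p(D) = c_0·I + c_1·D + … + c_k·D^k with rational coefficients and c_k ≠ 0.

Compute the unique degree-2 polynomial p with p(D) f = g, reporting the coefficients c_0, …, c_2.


c_0 = -1, c_1 = 0, c_2 = -2

D^0 f = 2x^2 + 6x - 5/3
D^1 f = 4x + 6
D^2 f = 4
matching coefficients of g against c_0 f + c_1 Df + … from the top degree down determines the c_i
solution: c_0 = -1, c_1 = 0, c_2 = -2


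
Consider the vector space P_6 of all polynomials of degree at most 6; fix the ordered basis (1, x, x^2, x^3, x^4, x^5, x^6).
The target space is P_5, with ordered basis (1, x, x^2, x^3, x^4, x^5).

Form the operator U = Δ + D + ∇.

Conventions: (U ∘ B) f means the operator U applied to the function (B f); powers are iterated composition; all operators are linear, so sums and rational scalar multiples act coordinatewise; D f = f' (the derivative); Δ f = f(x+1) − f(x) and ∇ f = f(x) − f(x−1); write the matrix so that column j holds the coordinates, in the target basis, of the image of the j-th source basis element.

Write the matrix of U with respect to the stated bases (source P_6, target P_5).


the matrix is [[0, 3, 0, 2, 0, 2, 0]; [0, 0, 6, 0, 8, 0, 12]; [0, 0, 0, 9, 0, 20, 0]; [0, 0, 0, 0, 12, 0, 40]; [0, 0, 0, 0, 0, 15, 0]; [0, 0, 0, 0, 0, 0, 18]] (rows listed top to bottom)

image of 1: 0
image of x: 3
image of x^2: 6x
image of x^3: 9x^2 + 2
image of x^4: 12x^3 + 8x
image of x^5: 15x^4 + 20x^2 + 2
image of x^6: 18x^5 + 40x^3 + 12x
each image's coordinates form column j of the matrix


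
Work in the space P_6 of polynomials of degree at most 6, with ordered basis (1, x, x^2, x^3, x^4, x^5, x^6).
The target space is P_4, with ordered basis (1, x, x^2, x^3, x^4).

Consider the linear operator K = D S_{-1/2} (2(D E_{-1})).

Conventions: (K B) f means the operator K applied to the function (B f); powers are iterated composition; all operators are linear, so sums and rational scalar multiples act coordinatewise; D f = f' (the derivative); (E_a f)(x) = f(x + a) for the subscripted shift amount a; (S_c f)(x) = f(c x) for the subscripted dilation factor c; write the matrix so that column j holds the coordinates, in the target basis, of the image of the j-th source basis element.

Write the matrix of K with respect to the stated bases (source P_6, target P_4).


the matrix is [[0, 0, -2, 6, -12, 20, -30]; [0, 0, 0, 3, -12, 30, -60]; [0, 0, 0, 0, -3, 15, -45]; [0, 0, 0, 0, 0, 5/2, -15]; [0, 0, 0, 0, 0, 0, -15/8]] (rows listed top to bottom)

image of 1: 0
image of x: 0
image of x^2: -2
image of x^3: 3x + 6
image of x^4: -3x^2 - 12x - 12
image of x^5: (5/2)x^3 + 15x^2 + 30x + 20
image of x^6: -(15/8)x^4 - 15x^3 - 45x^2 - 60x - 30
each image's coordinates form column j of the matrix


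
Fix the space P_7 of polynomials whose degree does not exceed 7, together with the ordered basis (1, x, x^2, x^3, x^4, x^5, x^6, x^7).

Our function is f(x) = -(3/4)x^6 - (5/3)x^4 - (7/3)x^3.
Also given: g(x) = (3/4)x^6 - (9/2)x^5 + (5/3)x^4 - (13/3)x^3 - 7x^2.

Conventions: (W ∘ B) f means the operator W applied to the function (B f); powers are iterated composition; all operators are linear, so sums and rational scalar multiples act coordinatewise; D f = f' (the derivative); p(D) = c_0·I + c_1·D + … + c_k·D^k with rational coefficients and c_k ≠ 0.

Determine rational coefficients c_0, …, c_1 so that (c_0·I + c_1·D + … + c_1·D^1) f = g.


D^0 f = -(3/4)x^6 - (5/3)x^4 - (7/3)x^3
D^1 f = -(9/2)x^5 - (20/3)x^3 - 7x^2
matching coefficients of g against c_0 f + c_1 Df + … from the top degree down determines the c_i
solution: c_0 = -1, c_1 = 1

c_0 = -1, c_1 = 1


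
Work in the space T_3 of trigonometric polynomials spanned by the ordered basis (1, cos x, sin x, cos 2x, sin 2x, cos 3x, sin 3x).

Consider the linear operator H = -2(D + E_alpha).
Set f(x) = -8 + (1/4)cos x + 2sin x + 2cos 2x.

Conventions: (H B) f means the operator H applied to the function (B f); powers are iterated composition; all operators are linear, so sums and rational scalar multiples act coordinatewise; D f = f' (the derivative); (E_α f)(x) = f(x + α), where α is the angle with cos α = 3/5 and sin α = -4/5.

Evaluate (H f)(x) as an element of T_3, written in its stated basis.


the result is g(x) = 16 - (11/10)cos x - (23/10)sin x + (28/25)cos 2x + (104/25)sin 2x

D f = 2cos x - (1/4)sin x - 4sin 2x
E_alpha f = -8 - (29/20)cos x + (7/5)sin x - (14/25)cos 2x + (48/25)sin 2x
(D + E_alpha) f = -8 + (11/20)cos x + (23/20)sin x - (14/25)cos 2x - (52/25)sin 2x
(-2(D + E_alpha)) f = 16 - (11/10)cos x - (23/10)sin x + (28/25)cos 2x + (104/25)sin 2x


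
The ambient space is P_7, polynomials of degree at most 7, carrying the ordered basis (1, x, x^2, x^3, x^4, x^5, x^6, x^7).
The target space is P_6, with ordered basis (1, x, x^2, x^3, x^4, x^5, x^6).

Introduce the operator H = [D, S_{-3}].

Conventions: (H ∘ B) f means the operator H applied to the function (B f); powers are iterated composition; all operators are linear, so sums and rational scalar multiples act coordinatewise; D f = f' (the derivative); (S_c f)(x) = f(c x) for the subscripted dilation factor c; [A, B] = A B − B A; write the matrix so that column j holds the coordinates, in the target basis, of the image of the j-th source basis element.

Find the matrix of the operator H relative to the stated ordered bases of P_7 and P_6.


image of 1: 0
image of x: -4
image of x^2: 24x
image of x^3: -108x^2
image of x^4: 432x^3
image of x^5: -1620x^4
image of x^6: 5832x^5
image of x^7: -20412x^6
each image's coordinates form column j of the matrix

the matrix is [[0, -4, 0, 0, 0, 0, 0, 0]; [0, 0, 24, 0, 0, 0, 0, 0]; [0, 0, 0, -108, 0, 0, 0, 0]; [0, 0, 0, 0, 432, 0, 0, 0]; [0, 0, 0, 0, 0, -1620, 0, 0]; [0, 0, 0, 0, 0, 0, 5832, 0]; [0, 0, 0, 0, 0, 0, 0, -20412]] (rows listed top to bottom)


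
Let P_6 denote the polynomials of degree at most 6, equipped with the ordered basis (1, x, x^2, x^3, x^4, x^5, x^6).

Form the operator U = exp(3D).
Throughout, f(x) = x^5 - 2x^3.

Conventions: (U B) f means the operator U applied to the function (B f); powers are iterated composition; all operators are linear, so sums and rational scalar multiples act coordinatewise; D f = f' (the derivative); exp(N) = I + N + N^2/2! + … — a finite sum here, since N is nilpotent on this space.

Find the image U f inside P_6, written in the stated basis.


order-1 term: 15x^4 - 18x^2
order-2 term: 90x^3 - 54x
order-3 term: 270x^2 - 54
order-4 term: 405x
order-5 term: 243
the series for exp(3D) f terminates at order 5
exp(3D) f = x^5 + 15x^4 + 88x^3 + 252x^2 + 351x + 189

g(x) = x^5 + 15x^4 + 88x^3 + 252x^2 + 351x + 189


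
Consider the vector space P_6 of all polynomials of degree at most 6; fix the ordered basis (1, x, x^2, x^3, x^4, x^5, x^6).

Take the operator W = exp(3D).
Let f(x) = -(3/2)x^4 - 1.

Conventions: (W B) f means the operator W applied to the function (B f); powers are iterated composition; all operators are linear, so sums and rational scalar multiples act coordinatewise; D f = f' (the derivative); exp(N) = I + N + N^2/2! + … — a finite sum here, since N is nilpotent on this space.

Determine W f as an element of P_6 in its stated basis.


order-1 term: -18x^3
order-2 term: -81x^2
order-3 term: -162x
order-4 term: -243/2
the series for exp(3D) f terminates at order 4
exp(3D) f = -(3/2)x^4 - 18x^3 - 81x^2 - 162x - 245/2

g(x) = -(3/2)x^4 - 18x^3 - 81x^2 - 162x - 245/2


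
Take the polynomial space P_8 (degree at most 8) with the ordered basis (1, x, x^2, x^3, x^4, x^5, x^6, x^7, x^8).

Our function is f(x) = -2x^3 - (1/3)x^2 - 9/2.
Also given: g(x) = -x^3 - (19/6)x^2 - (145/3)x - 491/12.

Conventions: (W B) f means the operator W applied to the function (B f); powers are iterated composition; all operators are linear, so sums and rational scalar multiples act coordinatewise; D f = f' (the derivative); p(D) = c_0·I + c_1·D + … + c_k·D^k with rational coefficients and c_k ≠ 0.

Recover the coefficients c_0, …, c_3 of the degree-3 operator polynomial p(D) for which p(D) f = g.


D^0 f = -2x^3 - (1/3)x^2 - 9/2
D^1 f = -6x^2 - (2/3)x
D^2 f = -12x - 2/3
D^3 f = -12
matching coefficients of g against c_0 f + c_1 Df + … from the top degree down determines the c_i
solution: c_0 = 1/2, c_1 = 1/2, c_2 = 4, c_3 = 3

p(D) = (1/2)·I + (1/2)·D + 4·D^2 + 3·D^3, i.e. c_0 = 1/2, c_1 = 1/2, c_2 = 4, c_3 = 3


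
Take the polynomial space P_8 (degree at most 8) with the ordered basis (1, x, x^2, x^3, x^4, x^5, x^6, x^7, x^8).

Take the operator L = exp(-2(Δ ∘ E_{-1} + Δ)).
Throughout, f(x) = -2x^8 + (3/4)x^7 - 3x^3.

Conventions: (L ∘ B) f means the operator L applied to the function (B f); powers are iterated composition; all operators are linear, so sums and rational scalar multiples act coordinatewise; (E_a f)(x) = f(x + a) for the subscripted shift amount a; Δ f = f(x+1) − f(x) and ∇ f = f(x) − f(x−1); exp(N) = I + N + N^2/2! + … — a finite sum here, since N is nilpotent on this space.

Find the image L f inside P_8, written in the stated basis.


order-1 term: 64x^7 - 21x^6 + 448x^5 - 105x^4 + 448x^3 - 27x^2 + 64x + 9
order-2 term: -896x^6 + 252x^5 - 8960x^4 + 1680x^3 - 14336x^2 + 1200x - 2048
order-3 term: 7168x^5 - 1680x^4 + 71680x^3 - 10080x^2 + 93184x - 4176
order-4 term: -35840x^4 + 6720x^3 - 286720x^2 + 26880x - 172032
order-5 term: 114688x^3 - 16128x^2 + 573440x - 26880
order-6 term: -229376x^2 + 21504x - 458752
order-7 term: 262144x - 12288
order-8 term: -131072
the series for exp(-2(Δ ∘ E_{-1} + Δ)) f terminates at order 8
exp(-2(Δ ∘ E_{-1} + Δ)) f = -2x^8 + (259/4)x^7 - 917x^6 + 7868x^5 - 46585x^4 + 195213x^3 - 556667x^2 + 978416x - 807239

g(x) = -2x^8 + (259/4)x^7 - 917x^6 + 7868x^5 - 46585x^4 + 195213x^3 - 556667x^2 + 978416x - 807239


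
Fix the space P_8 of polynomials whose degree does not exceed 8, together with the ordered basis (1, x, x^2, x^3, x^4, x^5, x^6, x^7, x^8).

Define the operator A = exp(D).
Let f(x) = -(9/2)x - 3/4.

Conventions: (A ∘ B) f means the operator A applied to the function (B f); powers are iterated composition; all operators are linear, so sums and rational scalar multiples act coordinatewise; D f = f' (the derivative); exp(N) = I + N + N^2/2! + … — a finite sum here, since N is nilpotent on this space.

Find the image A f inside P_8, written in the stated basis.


order-1 term: -9/2
the series for exp(D) f terminates at order 1
exp(D) f = -(9/2)x - 21/4

the result is g(x) = -(9/2)x - 21/4


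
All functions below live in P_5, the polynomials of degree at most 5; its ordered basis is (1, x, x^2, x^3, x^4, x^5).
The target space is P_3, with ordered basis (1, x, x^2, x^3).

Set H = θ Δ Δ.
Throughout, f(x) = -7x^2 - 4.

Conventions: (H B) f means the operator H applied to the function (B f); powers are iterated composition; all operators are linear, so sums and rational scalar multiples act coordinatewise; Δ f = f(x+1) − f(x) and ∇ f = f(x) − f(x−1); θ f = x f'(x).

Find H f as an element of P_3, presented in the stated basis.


Δ f = -14x - 7
Δ Δ f = -14
θ Δ Δ f = 0

the result is g(x) = 0


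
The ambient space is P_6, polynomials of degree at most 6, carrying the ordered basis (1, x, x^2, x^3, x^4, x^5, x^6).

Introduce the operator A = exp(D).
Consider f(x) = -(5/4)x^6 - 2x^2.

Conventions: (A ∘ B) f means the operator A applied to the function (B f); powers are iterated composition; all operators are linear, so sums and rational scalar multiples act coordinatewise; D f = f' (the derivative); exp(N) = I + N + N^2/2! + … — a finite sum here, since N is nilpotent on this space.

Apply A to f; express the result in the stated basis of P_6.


order-1 term: -(15/2)x^5 - 4x
order-2 term: -(75/4)x^4 - 2
order-3 term: -25x^3
order-4 term: -(75/4)x^2
order-5 term: -(15/2)x
order-6 term: -5/4
the series for exp(D) f terminates at order 6
exp(D) f = -(5/4)x^6 - (15/2)x^5 - (75/4)x^4 - 25x^3 - (83/4)x^2 - (23/2)x - 13/4

g(x) = -(5/4)x^6 - (15/2)x^5 - (75/4)x^4 - 25x^3 - (83/4)x^2 - (23/2)x - 13/4


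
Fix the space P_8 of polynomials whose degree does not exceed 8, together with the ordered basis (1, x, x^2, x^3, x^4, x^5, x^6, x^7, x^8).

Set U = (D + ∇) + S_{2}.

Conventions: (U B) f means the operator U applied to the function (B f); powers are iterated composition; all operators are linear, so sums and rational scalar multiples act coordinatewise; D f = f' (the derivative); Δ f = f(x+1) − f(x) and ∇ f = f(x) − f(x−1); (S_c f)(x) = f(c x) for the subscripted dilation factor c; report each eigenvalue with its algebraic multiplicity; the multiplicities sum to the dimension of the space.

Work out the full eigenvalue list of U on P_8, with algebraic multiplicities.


λ = 1 (multiplicity 1), λ = 2 (multiplicity 1), λ = 4 (multiplicity 1), λ = 8 (multiplicity 1), λ = 16 (multiplicity 1), λ = 32 (multiplicity 1), λ = 64 (multiplicity 1), λ = 128 (multiplicity 1), λ = 256 (multiplicity 1)

image of 1: 1
image of x: 2x + 2
image of x^2: 4x^2 + 4x - 1
image of x^3: 8x^3 + 6x^2 - 3x + 1
image of x^4: 16x^4 + 8x^3 - 6x^2 + 4x - 1
image of x^5: 32x^5 + 10x^4 - 10x^3 + 10x^2 - 5x + 1
image of x^6: 64x^6 + 12x^5 - 15x^4 + 20x^3 - 15x^2 + 6x - 1
image of x^7: 128x^7 + 14x^6 - 21x^5 + 35x^4 - 35x^3 + 21x^2 - 7x + 1
image of x^8: 256x^8 + 16x^7 - 28x^6 + 56x^5 - 70x^4 + 56x^3 - 28x^2 + 8x - 1
the matrix is upper triangular; its diagonal is (1, 2, 4, 8, 16, 32, 64, 128, 256)
for a triangular matrix the eigenvalues are the diagonal entries, with algebraic multiplicity their repetition count


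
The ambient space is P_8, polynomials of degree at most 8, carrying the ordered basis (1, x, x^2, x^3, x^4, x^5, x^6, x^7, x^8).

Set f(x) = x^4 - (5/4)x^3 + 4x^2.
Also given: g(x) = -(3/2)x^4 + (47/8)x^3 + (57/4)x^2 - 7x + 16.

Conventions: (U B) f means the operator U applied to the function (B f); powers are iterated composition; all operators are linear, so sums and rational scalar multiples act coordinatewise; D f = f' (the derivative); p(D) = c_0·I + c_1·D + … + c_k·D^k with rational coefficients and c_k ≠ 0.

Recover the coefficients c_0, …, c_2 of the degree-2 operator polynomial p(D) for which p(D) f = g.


p(D) = -(3/2)·I + D + 2·D^2, i.e. c_0 = -3/2, c_1 = 1, c_2 = 2

D^0 f = x^4 - (5/4)x^3 + 4x^2
D^1 f = 4x^3 - (15/4)x^2 + 8x
D^2 f = 12x^2 - (15/2)x + 8
matching coefficients of g against c_0 f + c_1 Df + … from the top degree down determines the c_i
solution: c_0 = -3/2, c_1 = 1, c_2 = 2


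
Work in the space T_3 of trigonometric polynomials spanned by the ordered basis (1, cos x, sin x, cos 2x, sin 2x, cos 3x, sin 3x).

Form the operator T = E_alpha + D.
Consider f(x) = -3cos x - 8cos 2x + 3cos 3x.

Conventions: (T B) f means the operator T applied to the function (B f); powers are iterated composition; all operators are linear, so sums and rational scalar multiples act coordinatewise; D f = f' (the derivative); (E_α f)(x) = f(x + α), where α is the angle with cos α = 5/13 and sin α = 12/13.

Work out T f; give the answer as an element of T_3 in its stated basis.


E_alpha f = -(15/13)cos x + (36/13)sin x + (952/169)cos 2x + (960/169)sin 2x - (6105/2197)cos 3x + (2484/2197)sin 3x
D f = 3sin x + 16sin 2x - 9sin 3x
(E_alpha + D) f = -(15/13)cos x + (75/13)sin x + (952/169)cos 2x + (3664/169)sin 2x - (6105/2197)cos 3x - (17289/2197)sin 3x

g(x) = -(15/13)cos x + (75/13)sin x + (952/169)cos 2x + (3664/169)sin 2x - (6105/2197)cos 3x - (17289/2197)sin 3x


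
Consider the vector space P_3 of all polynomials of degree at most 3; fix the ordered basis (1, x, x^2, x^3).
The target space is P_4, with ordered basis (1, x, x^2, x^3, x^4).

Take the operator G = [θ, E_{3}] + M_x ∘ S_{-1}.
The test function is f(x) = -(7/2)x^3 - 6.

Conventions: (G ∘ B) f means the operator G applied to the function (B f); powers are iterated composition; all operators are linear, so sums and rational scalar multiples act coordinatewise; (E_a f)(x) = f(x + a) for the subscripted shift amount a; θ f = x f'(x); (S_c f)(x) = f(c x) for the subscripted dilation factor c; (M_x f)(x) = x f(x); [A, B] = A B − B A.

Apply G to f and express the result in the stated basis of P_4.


the result is g(x) = (7/2)x^4 + (63/2)x^2 + 183x + 567/2

E_{3} f = -(7/2)x^3 - (63/2)x^2 - (189/2)x - 201/2
θ E_{3} f = -(21/2)x^3 - 63x^2 - (189/2)x
θ f = -(21/2)x^3
E_{3} θ f = -(21/2)x^3 - (189/2)x^2 - (567/2)x - 567/2
[θ, E_{3}] f = (63/2)x^2 + 189x + 567/2
S_{-1} f = (7/2)x^3 - 6
M_x S_{-1} f = (7/2)x^4 - 6x
([θ, E_{3}] + M_x ∘ S_{-1}) f = (7/2)x^4 + (63/2)x^2 + 183x + 567/2


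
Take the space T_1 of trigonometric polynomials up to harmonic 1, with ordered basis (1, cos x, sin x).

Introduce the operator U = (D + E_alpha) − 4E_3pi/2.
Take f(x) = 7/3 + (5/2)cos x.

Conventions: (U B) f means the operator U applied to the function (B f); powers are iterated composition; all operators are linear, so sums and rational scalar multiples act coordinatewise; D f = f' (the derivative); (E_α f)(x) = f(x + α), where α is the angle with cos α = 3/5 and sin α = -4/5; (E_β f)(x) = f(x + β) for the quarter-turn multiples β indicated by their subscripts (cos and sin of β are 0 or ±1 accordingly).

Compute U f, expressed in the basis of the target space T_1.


g(x) = -7 + (3/2)cos x - (21/2)sin x

D f = -(5/2)sin x
E_alpha f = 7/3 + (3/2)cos x + 2sin x
(D + E_alpha) f = 7/3 + (3/2)cos x - (1/2)sin x
E_3pi/2 f = 7/3 + (5/2)sin x
(-4E_3pi/2) f = -28/3 - 10sin x
((D + E_alpha) − 4E_3pi/2) f = -7 + (3/2)cos x - (21/2)sin x


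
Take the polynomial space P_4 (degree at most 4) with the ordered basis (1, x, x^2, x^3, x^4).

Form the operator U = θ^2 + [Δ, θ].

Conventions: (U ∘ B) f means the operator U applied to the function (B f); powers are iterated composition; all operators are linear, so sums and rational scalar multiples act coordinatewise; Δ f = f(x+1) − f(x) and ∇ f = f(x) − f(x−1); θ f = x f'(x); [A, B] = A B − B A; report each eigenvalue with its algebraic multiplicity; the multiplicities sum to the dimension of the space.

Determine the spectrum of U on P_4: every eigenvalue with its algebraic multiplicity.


λ = 0 (multiplicity 1), λ = 1 (multiplicity 1), λ = 4 (multiplicity 1), λ = 9 (multiplicity 1), λ = 16 (multiplicity 1)

image of 1: 0
image of x: x + 1
image of x^2: 4x^2 + 2x + 2
image of x^3: 9x^3 + 3x^2 + 6x + 3
image of x^4: 16x^4 + 4x^3 + 12x^2 + 12x + 4
the matrix is upper triangular; its diagonal is (0, 1, 4, 9, 16)
for a triangular matrix the eigenvalues are the diagonal entries, with algebraic multiplicity their repetition count


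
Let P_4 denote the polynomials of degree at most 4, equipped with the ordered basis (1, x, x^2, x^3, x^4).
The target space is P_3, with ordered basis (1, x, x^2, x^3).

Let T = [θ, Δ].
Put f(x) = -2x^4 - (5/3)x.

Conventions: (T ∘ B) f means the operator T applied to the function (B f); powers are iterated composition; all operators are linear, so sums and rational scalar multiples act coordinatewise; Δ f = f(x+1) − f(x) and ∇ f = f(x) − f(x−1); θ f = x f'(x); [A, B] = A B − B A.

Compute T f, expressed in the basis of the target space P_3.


Δ f = -8x^3 - 12x^2 - 8x - 11/3
θ Δ f = -24x^3 - 24x^2 - 8x
θ f = -8x^4 - (5/3)x
Δ θ f = -32x^3 - 48x^2 - 32x - 29/3
[θ, Δ] f = 8x^3 + 24x^2 + 24x + 29/3

the result is g(x) = 8x^3 + 24x^2 + 24x + 29/3


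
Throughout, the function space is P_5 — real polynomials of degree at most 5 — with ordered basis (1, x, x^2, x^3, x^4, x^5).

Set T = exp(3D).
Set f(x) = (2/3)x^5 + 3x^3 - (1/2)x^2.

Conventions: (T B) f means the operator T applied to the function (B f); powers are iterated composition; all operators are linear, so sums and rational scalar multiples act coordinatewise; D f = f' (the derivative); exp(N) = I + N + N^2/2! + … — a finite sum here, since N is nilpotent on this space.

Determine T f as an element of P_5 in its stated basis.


the image equals g(x) = (2/3)x^5 + 10x^4 + 63x^3 + (413/2)x^2 + 348x + 477/2

order-1 term: 10x^4 + 27x^2 - 3x
order-2 term: 60x^3 + 81x - 9/2
order-3 term: 180x^2 + 81
order-4 term: 270x
order-5 term: 162
the series for exp(3D) f terminates at order 5
exp(3D) f = (2/3)x^5 + 10x^4 + 63x^3 + (413/2)x^2 + 348x + 477/2


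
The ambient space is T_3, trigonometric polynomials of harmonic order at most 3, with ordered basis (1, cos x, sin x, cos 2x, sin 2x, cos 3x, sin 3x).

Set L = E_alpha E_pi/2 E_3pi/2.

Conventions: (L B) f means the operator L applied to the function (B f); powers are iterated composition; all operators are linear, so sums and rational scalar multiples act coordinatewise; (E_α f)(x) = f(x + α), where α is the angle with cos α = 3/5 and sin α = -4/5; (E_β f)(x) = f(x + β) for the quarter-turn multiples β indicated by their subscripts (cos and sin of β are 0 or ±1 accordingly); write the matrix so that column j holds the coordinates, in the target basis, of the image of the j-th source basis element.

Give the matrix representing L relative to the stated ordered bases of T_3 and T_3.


the matrix is [[1, 0, 0, 0, 0, 0, 0]; [0, 3/5, -4/5, 0, 0, 0, 0]; [0, 4/5, 3/5, 0, 0, 0, 0]; [0, 0, 0, -7/25, -24/25, 0, 0]; [0, 0, 0, 24/25, -7/25, 0, 0]; [0, 0, 0, 0, 0, -117/125, -44/125]; [0, 0, 0, 0, 0, 44/125, -117/125]] (rows listed top to bottom)

image of 1: 1
image of cos x: (3/5)cos x + (4/5)sin x
image of sin x: -(4/5)cos x + (3/5)sin x
image of cos 2x: -(7/25)cos 2x + (24/25)sin 2x
image of sin 2x: -(24/25)cos 2x - (7/25)sin 2x
image of cos 3x: -(117/125)cos 3x + (44/125)sin 3x
image of sin 3x: -(44/125)cos 3x - (117/125)sin 3x
each image's coordinates form column j of the matrix
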